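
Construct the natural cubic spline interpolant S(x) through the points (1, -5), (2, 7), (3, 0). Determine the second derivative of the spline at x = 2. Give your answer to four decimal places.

-28.5000

Put M_i = S'' at the i-th knot. Here h = (1, 1) and Δ = (12, -7), so the interior equations h_(i-1)·M_(i-1) + 2(h_(i-1)+h_i)·M_i + h_i·M_(i+1) = 6(Δ_i − Δ_(i-1)) read
  1·M_0 + 4·M_1 + 1·M_2 = 6(Δ_1 - Δ_0) = -114
Natural end conditions: M_0 = M_2 = 0.
Solving the tridiagonal system: M_0 = 0, M_1 = -57/2, M_2 = 0.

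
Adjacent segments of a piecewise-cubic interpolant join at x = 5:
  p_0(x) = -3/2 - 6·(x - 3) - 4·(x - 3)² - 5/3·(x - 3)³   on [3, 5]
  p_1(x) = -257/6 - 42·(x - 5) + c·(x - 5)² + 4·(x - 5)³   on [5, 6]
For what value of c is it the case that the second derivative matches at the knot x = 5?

-14

p_0''(x) = -8 - 10·(x - 3), so p_0''(5) = -28. On the right, p_1''(5) = 2c, so c = -14.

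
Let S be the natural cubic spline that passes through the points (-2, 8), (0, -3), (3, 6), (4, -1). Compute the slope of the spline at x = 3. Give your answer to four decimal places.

-3.4648

Let m_i = S''(x_i). Step sizes h_i = 2, 3, 1; slopes of the chords Δ_i = (y_(i+1) - y_i)/h_i = -11/2, 3, -7.
  2·m_0 + 10·m_1 + 3·m_2 = 6(Δ_1 - Δ_0) = 51
  3·m_1 + 8·m_2 + 1·m_3 = 6(Δ_2 - Δ_1) = -60
Natural end conditions: m_0 = m_3 = 0.
Solving: m_0 = 0, m_1 = 588/71, m_2 = -753/71, m_3 = 0.
On [3, 4], S'(x) = b_2 + 2c_2·(x - 3) + 3d_2·(x - 3)² with b_2 = Δ_2 - h_2(2m_2 + m_3)/6 = -246/71, c_2 = m_2/2 = -753/142, d_2 = (m_3 - m_2)/(6h_2) = 251/142. So S'(3) = -246/71.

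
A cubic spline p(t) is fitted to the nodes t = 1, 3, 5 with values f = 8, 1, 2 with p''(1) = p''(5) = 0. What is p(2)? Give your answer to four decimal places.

Put σ_i = p'' at the i-th knot. Here h = (2, 2) and Δ = (-7/2, 1/2), so the interior equations h_(i-1)·σ_(i-1) + 2(h_(i-1)+h_i)·σ_i + h_i·σ_(i+1) = 6(Δ_i − Δ_(i-1)) read
  2·σ_0 + 8·σ_1 + 2·σ_2 = 6(Δ_1 - Δ_0) = 24
Natural end conditions: σ_0 = σ_2 = 0.
Solving: σ_0 = 0, σ_1 = 3, σ_2 = 0.
On [1, 3], p(t) = 8 - 9/2·(t - 1) + 0·(t - 1)² + 1/4·(t - 1)³.
With (t - 1) = 1: p(2) = 15/4.

3.7500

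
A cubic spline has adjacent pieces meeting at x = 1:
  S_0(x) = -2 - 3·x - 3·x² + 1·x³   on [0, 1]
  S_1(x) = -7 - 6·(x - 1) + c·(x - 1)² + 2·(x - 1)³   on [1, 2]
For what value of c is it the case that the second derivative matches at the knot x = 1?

S_0''(x) = -6 + 6·x, so S_0''(1) = 0. On the right, S_1''(1) = 2c, so c = 0.

0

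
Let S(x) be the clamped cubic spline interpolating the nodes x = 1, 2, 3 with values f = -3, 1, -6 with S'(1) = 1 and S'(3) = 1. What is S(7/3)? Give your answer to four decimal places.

Write M_i for S''(x_i). With h_i = 1, 1 and divided differences Δ_i = 4, -7, the continuity of S' gives the tridiagonal system
  1·M_0 + 4·M_1 + 1·M_2 = 6(Δ_1 - Δ_0) = -66
Clamped end conditions give two more equations: 2h_0·M_0 + h_0·M_1 = 6(Δ_0 - S'(1)) = 18 and h_1·M_1 + 2h_1·M_2 = 6(S'(3) - Δ_1) = 48.
Hence M_0 = 51/2, M_1 = -33, M_2 = 81/2.
On [2, 3], S(x) = 1 - 11/4·(x - 2) - 33/2·(x - 2)² + 49/4·(x - 2)³.
With (x - 2) = 1/3: S(7/3) = -35/27.

-1.2963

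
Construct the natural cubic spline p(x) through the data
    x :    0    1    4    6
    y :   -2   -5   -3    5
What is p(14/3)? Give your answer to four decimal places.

With M_i denoting the second derivative at x_i, h_i = 1, 3, 2, and Δ_i = (y_(i+1) − y_i)/h_i = -3, 2/3, 4:
  1·M_0 + 8·M_1 + 3·M_2 = 6(Δ_1 - Δ_0) = 22
  3·M_1 + 10·M_2 + 2·M_3 = 6(Δ_2 - Δ_1) = 20
Natural end conditions: M_0 = M_3 = 0.
Hence M_0 = 0, M_1 = 160/71, M_2 = 94/71, M_3 = 0.
On [4, 6], p(x) = -3 + 664/213·(x - 4) + 47/71·(x - 4)² - 47/426·(x - 4)³.
With (x - 4) = 2/3: p(14/3) = -3797/5751.

-0.6602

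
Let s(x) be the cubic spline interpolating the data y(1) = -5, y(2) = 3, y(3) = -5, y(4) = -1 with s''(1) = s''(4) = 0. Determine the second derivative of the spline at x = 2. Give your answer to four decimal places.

-30.4000

Put M_i = s'' at the i-th knot. Here h = (1, 1, 1) and Δ = (8, -8, 4), so the interior equations h_(i-1)·M_(i-1) + 2(h_(i-1)+h_i)·M_i + h_i·M_(i+1) = 6(Δ_i − Δ_(i-1)) read
  1·M_0 + 4·M_1 + 1·M_2 = 6(Δ_1 - Δ_0) = -96
  1·M_1 + 4·M_2 + 1·M_3 = 6(Δ_2 - Δ_1) = 72
Natural end conditions: M_0 = M_3 = 0.
Solving: M_0 = 0, M_1 = -152/5, M_2 = 128/5, M_3 = 0.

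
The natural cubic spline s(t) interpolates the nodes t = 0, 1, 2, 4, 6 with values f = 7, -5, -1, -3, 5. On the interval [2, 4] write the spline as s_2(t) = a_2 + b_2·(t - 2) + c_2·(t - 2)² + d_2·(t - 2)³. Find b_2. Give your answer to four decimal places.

With M_i denoting the second derivative at x_i, h_i = 1, 1, 2, 2, and Δ_i = (y_(i+1) − y_i)/h_i = -12, 4, -1, 4:
  1·M_0 + 4·M_1 + 1·M_2 = 6(Δ_1 - Δ_0) = 96
  1·M_1 + 6·M_2 + 2·M_3 = 6(Δ_2 - Δ_1) = -30
  2·M_2 + 8·M_3 + 2·M_4 = 6(Δ_3 - Δ_2) = 30
Natural end conditions: M_0 = M_4 = 0.
Hence M_0 = 0, M_1 = 377/14, M_2 = -82/7, M_3 = 187/28, M_4 = 0.
On [2, 4], with s_2(t) = a_2 + b_2·(t - 2) + c_2·(t - 2)² + d_2·(t - 2)³: c_2 = M_2/2 = -41/7, d_2 = (M_3 - M_2)/(6h_2) = 515/336, b_2 = Δ_2 - h_2(2M_2 + M_3)/6 = 55/12.

4.5833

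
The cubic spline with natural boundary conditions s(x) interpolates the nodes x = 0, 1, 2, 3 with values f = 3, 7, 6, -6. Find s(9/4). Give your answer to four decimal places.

Let σ_i = s''(x_i). Step sizes h_i = 1, 1, 1; slopes of the chords Δ_i = (y_(i+1) - y_i)/h_i = 4, -1, -12.
  1·σ_0 + 4·σ_1 + 1·σ_2 = 6(Δ_1 - Δ_0) = -30
  1·σ_1 + 4·σ_2 + 1·σ_3 = 6(Δ_2 - Δ_1) = -66
Natural end conditions: σ_0 = σ_3 = 0.
Hence σ_0 = 0, σ_1 = -18/5, σ_2 = -78/5, σ_3 = 0.
On [2, 3], s(x) = 6 - 34/5·(x - 2) - 39/5·(x - 2)² + 13/5·(x - 2)³.
With (x - 2) = 1/4: s(9/4) = 1233/320.

3.8531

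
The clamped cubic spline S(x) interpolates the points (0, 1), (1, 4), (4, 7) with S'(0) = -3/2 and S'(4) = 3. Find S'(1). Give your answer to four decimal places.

3.9375

Put σ_i = S'' at the i-th knot. Here h = (1, 3) and Δ = (3, 1), so the interior equations h_(i-1)·σ_(i-1) + 2(h_(i-1)+h_i)·σ_i + h_i·σ_(i+1) = 6(Δ_i − Δ_(i-1)) read
  1·σ_0 + 8·σ_1 + 3·σ_2 = 6(Δ_1 - Δ_0) = -12
Clamped end conditions give two more equations: 2h_0·σ_0 + h_0·σ_1 = 6(Δ_0 - S'(0)) = 27 and h_1·σ_1 + 2h_1·σ_2 = 6(S'(4) - Δ_1) = 12.
Solving the tridiagonal system: σ_0 = 129/8, σ_1 = -21/4, σ_2 = 37/8.
On [1, 4], S'(x) = b_1 + 2c_1·(x - 1) + 3d_1·(x - 1)² with b_1 = Δ_1 - h_1(2σ_1 + σ_2)/6 = 63/16, c_1 = σ_1/2 = -21/8, d_1 = (σ_2 - σ_1)/(6h_1) = 79/144. So S'(1) = 63/16.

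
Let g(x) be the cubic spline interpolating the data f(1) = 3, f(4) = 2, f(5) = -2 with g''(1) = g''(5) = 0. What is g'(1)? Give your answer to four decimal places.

Write M_i for g''(x_i). With h_i = 3, 1 and divided differences Δ_i = -1/3, -4, the continuity of g' gives the tridiagonal system
  3·M_0 + 8·M_1 + 1·M_2 = 6(Δ_1 - Δ_0) = -22
Natural end conditions: M_0 = M_2 = 0.
Solving: M_0 = 0, M_1 = -11/4, M_2 = 0.
On [1, 4], g'(x) = b_0 + 2c_0·(x - 1) + 3d_0·(x - 1)² with b_0 = Δ_0 - h_0(2M_0 + M_1)/6 = 25/24, c_0 = M_0/2 = 0, d_0 = (M_1 - M_0)/(6h_0) = -11/72. So g'(1) = 25/24.

1.0417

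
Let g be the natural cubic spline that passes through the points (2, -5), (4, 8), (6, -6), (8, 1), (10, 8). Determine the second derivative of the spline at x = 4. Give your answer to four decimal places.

Let m_i = g''(x_i). Step sizes h_i = 2, 2, 2, 2; slopes of the chords Δ_i = (y_(i+1) - y_i)/h_i = 13/2, -7, 7/2, 7/2.
  2·m_0 + 8·m_1 + 2·m_2 = 6(Δ_1 - Δ_0) = -81
  2·m_1 + 8·m_2 + 2·m_3 = 6(Δ_2 - Δ_1) = 63
  2·m_2 + 8·m_3 + 2·m_4 = 6(Δ_3 - Δ_2) = 0
Natural end conditions: m_0 = m_4 = 0.
Solving the tridiagonal system: m_0 = 0, m_1 = -1467/112, m_2 = 333/28, m_3 = -333/112, m_4 = 0.

-13.0982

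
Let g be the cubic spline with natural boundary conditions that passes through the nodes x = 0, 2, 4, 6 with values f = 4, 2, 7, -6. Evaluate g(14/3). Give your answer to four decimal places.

4.6173

Let M_i = g''(x_i). Step sizes h_i = 2, 2, 2; slopes of the chords Δ_i = (y_(i+1) - y_i)/h_i = -1, 5/2, -13/2.
  2·M_0 + 8·M_1 + 2·M_2 = 6(Δ_1 - Δ_0) = 21
  2·M_1 + 8·M_2 + 2·M_3 = 6(Δ_2 - Δ_1) = -54
Natural end conditions: M_0 = M_3 = 0.
Solving the tridiagonal system: M_0 = 0, M_1 = 23/5, M_2 = -79/10, M_3 = 0.
On [4, 6], g(x) = 7 - 37/30·(x - 4) - 79/20·(x - 4)² + 79/120·(x - 4)³.
With (x - 4) = 2/3: g(14/3) = 374/81.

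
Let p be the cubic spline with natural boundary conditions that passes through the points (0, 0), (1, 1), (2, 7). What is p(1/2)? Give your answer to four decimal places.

0.0313

With σ_i denoting the second derivative at x_i, h_i = 1, 1, and Δ_i = (y_(i+1) − y_i)/h_i = 1, 6:
  1·σ_0 + 4·σ_1 + 1·σ_2 = 6(Δ_1 - Δ_0) = 30
Natural end conditions: σ_0 = σ_2 = 0.
Solving the tridiagonal system: σ_0 = 0, σ_1 = 15/2, σ_2 = 0.
On [0, 1], p(t) = 0 - 1/4·t + 0·t² + 5/4·t³.
With t = 1/2: p(1/2) = 1/32.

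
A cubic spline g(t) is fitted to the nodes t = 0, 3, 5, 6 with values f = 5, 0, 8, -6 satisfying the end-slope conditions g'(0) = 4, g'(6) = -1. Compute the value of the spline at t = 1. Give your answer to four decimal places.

4.2417

Put M_i = g'' at the i-th knot. Here h = (3, 2, 1) and Δ = (-5/3, 4, -14), so the interior equations h_(i-1)·M_(i-1) + 2(h_(i-1)+h_i)·M_i + h_i·M_(i+1) = 6(Δ_i − Δ_(i-1)) read
  3·M_0 + 10·M_1 + 2·M_2 = 6(Δ_1 - Δ_0) = 34
  2·M_1 + 6·M_2 + 1·M_3 = 6(Δ_2 - Δ_1) = -108
Clamped end conditions give two more equations: 2h_0·M_0 + h_0·M_1 = 6(Δ_0 - g'(0)) = -34 and h_2·M_2 + 2h_2·M_3 = 6(g'(6) - Δ_2) = 78.
Forward elimination and back-substitution give M_0 = -706/57, M_1 = 766/57, M_2 = -1802/57, M_3 = 3124/57.
On [0, 3], g(t) = 5 + 4·t - 353/57·t² + 736/513·t³.
With t = 1: g(1) = 2176/513.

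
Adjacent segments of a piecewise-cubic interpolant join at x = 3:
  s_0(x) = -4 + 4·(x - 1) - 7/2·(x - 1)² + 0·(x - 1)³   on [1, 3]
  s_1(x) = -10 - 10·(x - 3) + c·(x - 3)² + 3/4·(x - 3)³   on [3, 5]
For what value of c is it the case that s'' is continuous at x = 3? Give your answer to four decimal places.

s_0''(x) = -7 + 0·(x - 1), so s_0''(3) = -7. On the right, s_1''(3) = 2c, so c = -7/2.

-3.5000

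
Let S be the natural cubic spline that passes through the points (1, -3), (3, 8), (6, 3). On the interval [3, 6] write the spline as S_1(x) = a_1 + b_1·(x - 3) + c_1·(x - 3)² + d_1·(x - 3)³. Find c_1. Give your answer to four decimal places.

-2.1500

With M_i denoting the second derivative at x_i, h_i = 2, 3, and Δ_i = (y_(i+1) − y_i)/h_i = 11/2, -5/3:
  2·M_0 + 10·M_1 + 3·M_2 = 6(Δ_1 - Δ_0) = -43
Natural end conditions: M_0 = M_2 = 0.
Hence M_0 = 0, M_1 = -43/10, M_2 = 0.
On [3, 6], with S_1(x) = a_1 + b_1·(x - 3) + c_1·(x - 3)² + d_1·(x - 3)³: c_1 = M_1/2 = -43/20, d_1 = (M_2 - M_1)/(6h_1) = 43/180, b_1 = Δ_1 - h_1(2M_1 + M_2)/6 = 79/30.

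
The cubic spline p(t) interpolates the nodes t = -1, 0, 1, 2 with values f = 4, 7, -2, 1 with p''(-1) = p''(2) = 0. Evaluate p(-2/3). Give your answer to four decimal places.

With σ_i denoting the second derivative at x_i, h_i = 1, 1, 1, and Δ_i = (y_(i+1) − y_i)/h_i = 3, -9, 3:
  1·σ_0 + 4·σ_1 + 1·σ_2 = 6(Δ_1 - Δ_0) = -72
  1·σ_1 + 4·σ_2 + 1·σ_3 = 6(Δ_2 - Δ_1) = 72
Natural end conditions: σ_0 = σ_3 = 0.
Solving the tridiagonal system: σ_0 = 0, σ_1 = -24, σ_2 = 24, σ_3 = 0.
On [-1, 0], p(t) = 4 + 7·(t + 1) + 0·(t + 1)² - 4·(t + 1)³.
With (t + 1) = 1/3: p(-2/3) = 167/27.

6.1852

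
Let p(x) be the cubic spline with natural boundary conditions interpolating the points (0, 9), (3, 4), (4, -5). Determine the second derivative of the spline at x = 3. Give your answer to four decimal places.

Let M_i = p''(x_i). Step sizes h_i = 3, 1; slopes of the chords Δ_i = (y_(i+1) - y_i)/h_i = -5/3, -9.
  3·M_0 + 8·M_1 + 1·M_2 = 6(Δ_1 - Δ_0) = -44
Natural end conditions: M_0 = M_2 = 0.
Hence M_0 = 0, M_1 = -11/2, M_2 = 0.

-5.5000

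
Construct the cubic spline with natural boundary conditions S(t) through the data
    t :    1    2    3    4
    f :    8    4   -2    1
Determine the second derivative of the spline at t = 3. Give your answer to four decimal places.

15.2000

With m_i denoting the second derivative at x_i, h_i = 1, 1, 1, and Δ_i = (y_(i+1) − y_i)/h_i = -4, -6, 3:
  1·m_0 + 4·m_1 + 1·m_2 = 6(Δ_1 - Δ_0) = -12
  1·m_1 + 4·m_2 + 1·m_3 = 6(Δ_2 - Δ_1) = 54
Natural end conditions: m_0 = m_3 = 0.
Forward elimination and back-substitution give m_0 = 0, m_1 = -34/5, m_2 = 76/5, m_3 = 0.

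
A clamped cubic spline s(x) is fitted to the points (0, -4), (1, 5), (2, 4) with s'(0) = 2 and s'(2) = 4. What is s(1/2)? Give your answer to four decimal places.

Put M_i = s'' at the i-th knot. Here h = (1, 1) and Δ = (9, -1), so the interior equations h_(i-1)·M_(i-1) + 2(h_(i-1)+h_i)·M_i + h_i·M_(i+1) = 6(Δ_i − Δ_(i-1)) read
  1·M_0 + 4·M_1 + 1·M_2 = 6(Δ_1 - Δ_0) = -60
Clamped end conditions give two more equations: 2h_0·M_0 + h_0·M_1 = 6(Δ_0 - s'(0)) = 42 and h_1·M_1 + 2h_1·M_2 = 6(s'(2) - Δ_1) = 30.
Solving the tridiagonal system: M_0 = 37, M_1 = -32, M_2 = 31.
On [0, 1], s(x) = -4 + 2·x + 37/2·x² - 23/2·x³.
With x = 1/2: s(1/2) = 3/16.

0.1875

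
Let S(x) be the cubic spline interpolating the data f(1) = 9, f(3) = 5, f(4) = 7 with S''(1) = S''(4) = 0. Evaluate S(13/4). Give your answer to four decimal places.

Put σ_i = S'' at the i-th knot. Here h = (2, 1) and Δ = (-2, 2), so the interior equations h_(i-1)·σ_(i-1) + 2(h_(i-1)+h_i)·σ_i + h_i·σ_(i+1) = 6(Δ_i − Δ_(i-1)) read
  2·σ_0 + 6·σ_1 + 1·σ_2 = 6(Δ_1 - Δ_0) = 24
Natural end conditions: σ_0 = σ_2 = 0.
Hence σ_0 = 0, σ_1 = 4, σ_2 = 0.
On [3, 4], S(x) = 5 + 2/3·(x - 3) + 2·(x - 3)² - 2/3·(x - 3)³.
With (x - 3) = 1/4: S(13/4) = 169/32.

5.2813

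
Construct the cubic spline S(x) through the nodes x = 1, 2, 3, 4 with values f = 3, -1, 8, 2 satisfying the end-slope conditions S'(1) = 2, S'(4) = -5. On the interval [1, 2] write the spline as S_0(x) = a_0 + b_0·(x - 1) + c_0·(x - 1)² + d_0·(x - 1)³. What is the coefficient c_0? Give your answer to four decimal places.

-18.5333

Put M_i = S'' at the i-th knot. Here h = (1, 1, 1) and Δ = (-4, 9, -6), so the interior equations h_(i-1)·M_(i-1) + 2(h_(i-1)+h_i)·M_i + h_i·M_(i+1) = 6(Δ_i − Δ_(i-1)) read
  1·M_0 + 4·M_1 + 1·M_2 = 6(Δ_1 - Δ_0) = 78
  1·M_1 + 4·M_2 + 1·M_3 = 6(Δ_2 - Δ_1) = -90
Clamped end conditions give two more equations: 2h_0·M_0 + h_0·M_1 = 6(Δ_0 - S'(1)) = -36 and h_2·M_2 + 2h_2·M_3 = 6(S'(4) - Δ_2) = 6.
Forward elimination and back-substitution give M_0 = -556/15, M_1 = 572/15, M_2 = -562/15, M_3 = 326/15.
On [1, 2], with S_0(x) = a_0 + b_0·(x - 1) + c_0·(x - 1)² + d_0·(x - 1)³: c_0 = M_0/2 = -278/15, d_0 = (M_1 - M_0)/(6h_0) = 188/15, b_0 = Δ_0 - h_0(2M_0 + M_1)/6 = 2.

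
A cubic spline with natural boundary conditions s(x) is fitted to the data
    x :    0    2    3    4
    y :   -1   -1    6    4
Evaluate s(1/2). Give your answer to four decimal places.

-2.5082

Let m_i = s''(x_i). Step sizes h_i = 2, 1, 1; slopes of the chords Δ_i = (y_(i+1) - y_i)/h_i = 0, 7, -2.
  2·m_0 + 6·m_1 + 1·m_2 = 6(Δ_1 - Δ_0) = 42
  1·m_1 + 4·m_2 + 1·m_3 = 6(Δ_2 - Δ_1) = -54
Natural end conditions: m_0 = m_3 = 0.
Forward elimination and back-substitution give m_0 = 0, m_1 = 222/23, m_2 = -366/23, m_3 = 0.
On [0, 2], s(x) = -1 - 74/23·x + 0·x² + 37/46·x³.
With x = 1/2: s(1/2) = -923/368.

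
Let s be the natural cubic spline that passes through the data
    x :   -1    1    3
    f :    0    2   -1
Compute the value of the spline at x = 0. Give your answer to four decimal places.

1.4688

Put σ_i = s'' at the i-th knot. Here h = (2, 2) and Δ = (1, -3/2), so the interior equations h_(i-1)·σ_(i-1) + 2(h_(i-1)+h_i)·σ_i + h_i·σ_(i+1) = 6(Δ_i − Δ_(i-1)) read
  2·σ_0 + 8·σ_1 + 2·σ_2 = 6(Δ_1 - Δ_0) = -15
Natural end conditions: σ_0 = σ_2 = 0.
Solving: σ_0 = 0, σ_1 = -15/8, σ_2 = 0.
On [-1, 1], s(x) = 0 + 13/8·(x + 1) + 0·(x + 1)² - 5/32·(x + 1)³.
With (x + 1) = 1: s(0) = 47/32.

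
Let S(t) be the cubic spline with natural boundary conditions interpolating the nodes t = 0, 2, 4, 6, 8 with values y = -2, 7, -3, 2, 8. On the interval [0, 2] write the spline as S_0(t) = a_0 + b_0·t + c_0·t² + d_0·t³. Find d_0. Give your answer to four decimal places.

-0.7679

Write M_i for S''(x_i). With h_i = 2, 2, 2, 2 and divided differences Δ_i = 9/2, -5, 5/2, 3, the continuity of S' gives the tridiagonal system
  2·M_0 + 8·M_1 + 2·M_2 = 6(Δ_1 - Δ_0) = -57
  2·M_1 + 8·M_2 + 2·M_3 = 6(Δ_2 - Δ_1) = 45
  2·M_2 + 8·M_3 + 2·M_4 = 6(Δ_3 - Δ_2) = 3
Natural end conditions: M_0 = M_4 = 0.
Solving the tridiagonal system: M_0 = 0, M_1 = -129/14, M_2 = 117/14, M_3 = -12/7, M_4 = 0.
On [0, 2], with S_0(t) = a_0 + b_0·t + c_0·t² + d_0·t³: c_0 = M_0/2 = 0, d_0 = (M_1 - M_0)/(6h_0) = -43/56, b_0 = Δ_0 - h_0(2M_0 + M_1)/6 = 53/7.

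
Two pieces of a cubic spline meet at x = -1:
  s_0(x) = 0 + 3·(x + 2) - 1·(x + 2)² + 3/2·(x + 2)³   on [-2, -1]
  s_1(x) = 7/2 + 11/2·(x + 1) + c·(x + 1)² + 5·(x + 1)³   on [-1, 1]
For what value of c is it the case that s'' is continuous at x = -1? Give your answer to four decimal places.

s_0''(x) = -2 + 9·(x + 2), so s_0''(-1) = 7. On the right, s_1''(-1) = 2c, so c = 7/2.

3.5000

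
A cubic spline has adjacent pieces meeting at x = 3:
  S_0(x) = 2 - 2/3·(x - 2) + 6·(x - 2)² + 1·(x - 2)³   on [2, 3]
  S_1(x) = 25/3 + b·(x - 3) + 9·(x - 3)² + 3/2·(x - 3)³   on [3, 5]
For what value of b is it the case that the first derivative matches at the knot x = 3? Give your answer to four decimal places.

S_0'(x) = -2/3 + 12·(x - 2) + 3·(x - 2)², so S_0'(3) = 43/3. On the right, S_1'(3) = b, so b = 43/3.

14.3333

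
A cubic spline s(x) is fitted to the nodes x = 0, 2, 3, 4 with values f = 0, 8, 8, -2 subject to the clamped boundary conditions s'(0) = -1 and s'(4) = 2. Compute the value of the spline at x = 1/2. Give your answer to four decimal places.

0.4744

With M_i denoting the second derivative at x_i, h_i = 2, 1, 1, and Δ_i = (y_(i+1) − y_i)/h_i = 4, 0, -10:
  2·M_0 + 6·M_1 + 1·M_2 = 6(Δ_1 - Δ_0) = -24
  1·M_1 + 4·M_2 + 1·M_3 = 6(Δ_2 - Δ_1) = -60
Clamped end conditions give two more equations: 2h_0·M_0 + h_0·M_1 = 6(Δ_0 - s'(0)) = 30 and h_2·M_2 + 2h_2·M_3 = 6(s'(4) - Δ_2) = 72.
Hence M_0 = 96/11, M_1 = -27/11, M_2 = -294/11, M_3 = 543/11.
On [0, 2], s(x) = 0 - 1·x + 48/11·x² - 41/44·x³.
With x = 1/2: s(1/2) = 167/352.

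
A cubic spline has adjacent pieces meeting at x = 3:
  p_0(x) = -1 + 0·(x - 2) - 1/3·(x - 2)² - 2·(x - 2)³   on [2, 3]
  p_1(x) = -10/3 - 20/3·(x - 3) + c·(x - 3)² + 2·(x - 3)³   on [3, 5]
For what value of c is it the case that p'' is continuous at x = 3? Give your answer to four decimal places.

-6.3333

p_0''(x) = -2/3 - 12·(x - 2), so p_0''(3) = -38/3. On the right, p_1''(3) = 2c, so c = -19/3.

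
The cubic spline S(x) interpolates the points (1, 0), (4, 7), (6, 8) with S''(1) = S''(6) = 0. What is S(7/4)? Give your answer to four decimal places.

Put σ_i = S'' at the i-th knot. Here h = (3, 2) and Δ = (7/3, 1/2), so the interior equations h_(i-1)·σ_(i-1) + 2(h_(i-1)+h_i)·σ_i + h_i·σ_(i+1) = 6(Δ_i − Δ_(i-1)) read
  3·σ_0 + 10·σ_1 + 2·σ_2 = 6(Δ_1 - Δ_0) = -11
Natural end conditions: σ_0 = σ_2 = 0.
Solving the tridiagonal system: σ_0 = 0, σ_1 = -11/10, σ_2 = 0.
On [1, 4], S(x) = 0 + 173/60·(x - 1) + 0·(x - 1)² - 11/180·(x - 1)³.
With (x - 1) = 3/4: S(7/4) = 547/256.

2.1367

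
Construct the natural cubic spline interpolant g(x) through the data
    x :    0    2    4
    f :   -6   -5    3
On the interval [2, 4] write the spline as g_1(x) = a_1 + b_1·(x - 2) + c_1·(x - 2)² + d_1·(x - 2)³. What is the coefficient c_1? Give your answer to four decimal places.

1.3125

Put m_i = g'' at the i-th knot. Here h = (2, 2) and Δ = (1/2, 4), so the interior equations h_(i-1)·m_(i-1) + 2(h_(i-1)+h_i)·m_i + h_i·m_(i+1) = 6(Δ_i − Δ_(i-1)) read
  2·m_0 + 8·m_1 + 2·m_2 = 6(Δ_1 - Δ_0) = 21
Natural end conditions: m_0 = m_2 = 0.
Forward elimination and back-substitution give m_0 = 0, m_1 = 21/8, m_2 = 0.
On [2, 4], with g_1(x) = a_1 + b_1·(x - 2) + c_1·(x - 2)² + d_1·(x - 2)³: c_1 = m_1/2 = 21/16, d_1 = (m_2 - m_1)/(6h_1) = -7/32, b_1 = Δ_1 - h_1(2m_1 + m_2)/6 = 9/4.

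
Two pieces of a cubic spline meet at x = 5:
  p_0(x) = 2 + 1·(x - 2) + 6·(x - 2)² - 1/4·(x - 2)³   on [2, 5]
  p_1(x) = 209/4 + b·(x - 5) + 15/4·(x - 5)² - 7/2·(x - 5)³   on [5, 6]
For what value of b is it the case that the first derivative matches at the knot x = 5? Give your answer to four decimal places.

p_0'(x) = 1 + 12·(x - 2) - 3/4·(x - 2)², so p_0'(5) = 121/4. On the right, p_1'(5) = b, so b = 121/4.

30.2500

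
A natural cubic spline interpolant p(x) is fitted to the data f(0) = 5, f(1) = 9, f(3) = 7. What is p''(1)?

-5

With m_i denoting the second derivative at x_i, h_i = 1, 2, and Δ_i = (y_(i+1) − y_i)/h_i = 4, -1:
  1·m_0 + 6·m_1 + 2·m_2 = 6(Δ_1 - Δ_0) = -30
Natural end conditions: m_0 = m_2 = 0.
Solving: m_0 = 0, m_1 = -5, m_2 = 0.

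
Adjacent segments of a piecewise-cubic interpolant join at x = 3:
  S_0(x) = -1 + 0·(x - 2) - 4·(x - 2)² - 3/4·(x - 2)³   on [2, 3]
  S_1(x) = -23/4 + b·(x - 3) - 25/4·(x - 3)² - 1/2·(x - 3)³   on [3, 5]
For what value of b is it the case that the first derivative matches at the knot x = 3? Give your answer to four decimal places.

-10.2500

S_0'(x) = 0 - 8·(x - 2) - 9/4·(x - 2)², so S_0'(3) = -41/4. On the right, S_1'(3) = b, so b = -41/4.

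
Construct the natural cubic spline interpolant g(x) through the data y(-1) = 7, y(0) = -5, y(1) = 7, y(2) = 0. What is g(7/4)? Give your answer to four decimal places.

3.3125

Write σ_i for g''(x_i). With h_i = 1, 1, 1 and divided differences Δ_i = -12, 12, -7, the continuity of g' gives the tridiagonal system
  1·σ_0 + 4·σ_1 + 1·σ_2 = 6(Δ_1 - Δ_0) = 144
  1·σ_1 + 4·σ_2 + 1·σ_3 = 6(Δ_2 - Δ_1) = -114
Natural end conditions: σ_0 = σ_3 = 0.
Solving the tridiagonal system: σ_0 = 0, σ_1 = 46, σ_2 = -40, σ_3 = 0.
On [1, 2], g(x) = 7 + 19/3·(x - 1) - 20·(x - 1)² + 20/3·(x - 1)³.
With (x - 1) = 3/4: g(7/4) = 53/16.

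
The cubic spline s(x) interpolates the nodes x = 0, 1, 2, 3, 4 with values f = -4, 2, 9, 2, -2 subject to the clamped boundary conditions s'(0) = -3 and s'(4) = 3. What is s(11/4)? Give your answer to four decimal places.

Let m_i = s''(x_i). Step sizes h_i = 1, 1, 1, 1; slopes of the chords Δ_i = (y_(i+1) - y_i)/h_i = 6, 7, -7, -4.
  1·m_0 + 4·m_1 + 1·m_2 = 6(Δ_1 - Δ_0) = 6
  1·m_1 + 4·m_2 + 1·m_3 = 6(Δ_2 - Δ_1) = -84
  1·m_2 + 4·m_3 + 1·m_4 = 6(Δ_3 - Δ_2) = 18
Clamped end conditions give two more equations: 2h_0·m_0 + h_0·m_1 = 6(Δ_0 - s'(0)) = 54 and h_3·m_3 + 2h_3·m_4 = 6(s'(4) - Δ_3) = 42.
Solving the tridiagonal system: m_0 = 375/14, m_1 = 3/7, m_2 = -45/2, m_3 = 39/7, m_4 = 255/14.
On [2, 3], s(x) = 9 - 3/7·(x - 2) - 45/4·(x - 2)² + 131/28·(x - 2)³.
With (x - 2) = 3/4: s(11/4) = 1107/256.

4.3242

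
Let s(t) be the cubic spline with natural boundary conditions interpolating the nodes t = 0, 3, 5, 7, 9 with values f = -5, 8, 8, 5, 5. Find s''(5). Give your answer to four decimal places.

-0.8521

With σ_i denoting the second derivative at x_i, h_i = 3, 2, 2, 2, and Δ_i = (y_(i+1) − y_i)/h_i = 13/3, 0, -3/2, 0:
  3·σ_0 + 10·σ_1 + 2·σ_2 = 6(Δ_1 - Δ_0) = -26
  2·σ_1 + 8·σ_2 + 2·σ_3 = 6(Δ_2 - Δ_1) = -9
  2·σ_2 + 8·σ_3 + 2·σ_4 = 6(Δ_3 - Δ_2) = 9
Natural end conditions: σ_0 = σ_4 = 0.
Forward elimination and back-substitution give σ_0 = 0, σ_1 = -345/142, σ_2 = -121/142, σ_3 = 95/71, σ_4 = 0.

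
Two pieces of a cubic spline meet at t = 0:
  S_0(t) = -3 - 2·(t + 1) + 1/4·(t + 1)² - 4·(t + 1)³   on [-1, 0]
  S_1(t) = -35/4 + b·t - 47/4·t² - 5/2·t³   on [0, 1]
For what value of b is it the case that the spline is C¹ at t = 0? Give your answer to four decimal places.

S_0'(t) = -2 + 1/2·(t + 1) - 12·(t + 1)², so S_0'(0) = -27/2. On the right, S_1'(0) = b, so b = -27/2.

-13.5000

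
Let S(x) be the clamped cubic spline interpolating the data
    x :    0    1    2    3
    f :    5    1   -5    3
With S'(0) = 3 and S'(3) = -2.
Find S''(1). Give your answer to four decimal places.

-7.3333

With M_i denoting the second derivative at x_i, h_i = 1, 1, 1, and Δ_i = (y_(i+1) − y_i)/h_i = -4, -6, 8:
  1·M_0 + 4·M_1 + 1·M_2 = 6(Δ_1 - Δ_0) = -12
  1·M_1 + 4·M_2 + 1·M_3 = 6(Δ_2 - Δ_1) = 84
Clamped end conditions give two more equations: 2h_0·M_0 + h_0·M_1 = 6(Δ_0 - S'(0)) = -42 and h_2·M_2 + 2h_2·M_3 = 6(S'(3) - Δ_2) = -60.
Forward elimination and back-substitution give M_0 = -52/3, M_1 = -22/3, M_2 = 104/3, M_3 = -142/3.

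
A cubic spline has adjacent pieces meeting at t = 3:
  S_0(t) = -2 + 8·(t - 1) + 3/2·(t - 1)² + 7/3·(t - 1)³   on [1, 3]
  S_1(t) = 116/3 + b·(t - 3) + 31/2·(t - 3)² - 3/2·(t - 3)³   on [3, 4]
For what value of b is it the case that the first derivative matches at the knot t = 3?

42

S_0'(t) = 8 + 3·(t - 1) + 7·(t - 1)², so S_0'(3) = 42. On the right, S_1'(3) = b, so b = 42.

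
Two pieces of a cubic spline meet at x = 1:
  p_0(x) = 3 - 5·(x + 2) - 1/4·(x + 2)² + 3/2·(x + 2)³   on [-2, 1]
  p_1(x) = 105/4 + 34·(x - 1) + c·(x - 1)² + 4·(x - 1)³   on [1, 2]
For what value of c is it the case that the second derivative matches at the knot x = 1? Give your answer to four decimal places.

p_0''(x) = -1/2 + 9·(x + 2), so p_0''(1) = 53/2. On the right, p_1''(1) = 2c, so c = 53/4.

13.2500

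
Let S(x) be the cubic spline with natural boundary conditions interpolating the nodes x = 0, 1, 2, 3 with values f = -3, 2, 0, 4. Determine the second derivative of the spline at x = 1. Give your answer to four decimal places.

Let σ_i = S''(x_i). Step sizes h_i = 1, 1, 1; slopes of the chords Δ_i = (y_(i+1) - y_i)/h_i = 5, -2, 4.
  1·σ_0 + 4·σ_1 + 1·σ_2 = 6(Δ_1 - Δ_0) = -42
  1·σ_1 + 4·σ_2 + 1·σ_3 = 6(Δ_2 - Δ_1) = 36
Natural end conditions: σ_0 = σ_3 = 0.
Solving: σ_0 = 0, σ_1 = -68/5, σ_2 = 62/5, σ_3 = 0.

-13.6000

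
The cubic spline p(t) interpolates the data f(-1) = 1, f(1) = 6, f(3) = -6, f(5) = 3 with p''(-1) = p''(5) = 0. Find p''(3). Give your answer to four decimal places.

10.1000

Let M_i = p''(x_i). Step sizes h_i = 2, 2, 2; slopes of the chords Δ_i = (y_(i+1) - y_i)/h_i = 5/2, -6, 9/2.
  2·M_0 + 8·M_1 + 2·M_2 = 6(Δ_1 - Δ_0) = -51
  2·M_1 + 8·M_2 + 2·M_3 = 6(Δ_2 - Δ_1) = 63
Natural end conditions: M_0 = M_3 = 0.
Solving: M_0 = 0, M_1 = -89/10, M_2 = 101/10, M_3 = 0.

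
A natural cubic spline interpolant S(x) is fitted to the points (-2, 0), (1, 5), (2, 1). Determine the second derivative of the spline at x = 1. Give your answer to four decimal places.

-4.2500

Put m_i = S'' at the i-th knot. Here h = (3, 1) and Δ = (5/3, -4), so the interior equations h_(i-1)·m_(i-1) + 2(h_(i-1)+h_i)·m_i + h_i·m_(i+1) = 6(Δ_i − Δ_(i-1)) read
  3·m_0 + 8·m_1 + 1·m_2 = 6(Δ_1 - Δ_0) = -34
Natural end conditions: m_0 = m_2 = 0.
Forward elimination and back-substitution give m_0 = 0, m_1 = -17/4, m_2 = 0.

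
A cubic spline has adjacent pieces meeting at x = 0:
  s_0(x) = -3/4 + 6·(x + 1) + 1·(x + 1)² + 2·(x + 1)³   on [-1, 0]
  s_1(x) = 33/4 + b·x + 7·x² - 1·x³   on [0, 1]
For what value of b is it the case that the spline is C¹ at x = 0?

14

s_0'(x) = 6 + 2·(x + 1) + 6·(x + 1)², so s_0'(0) = 14. On the right, s_1'(0) = b, so b = 14.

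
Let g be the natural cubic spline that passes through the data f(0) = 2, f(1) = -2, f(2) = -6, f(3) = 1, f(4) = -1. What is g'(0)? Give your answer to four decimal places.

-3.0536

Put M_i = g'' at the i-th knot. Here h = (1, 1, 1, 1) and Δ = (-4, -4, 7, -2), so the interior equations h_(i-1)·M_(i-1) + 2(h_(i-1)+h_i)·M_i + h_i·M_(i+1) = 6(Δ_i − Δ_(i-1)) read
  1·M_0 + 4·M_1 + 1·M_2 = 6(Δ_1 - Δ_0) = 0
  1·M_1 + 4·M_2 + 1·M_3 = 6(Δ_2 - Δ_1) = 66
  1·M_2 + 4·M_3 + 1·M_4 = 6(Δ_3 - Δ_2) = -54
Natural end conditions: M_0 = M_4 = 0.
Solving the tridiagonal system: M_0 = 0, M_1 = -159/28, M_2 = 159/7, M_3 = -537/28, M_4 = 0.
On [0, 1], g'(x) = b_0 + 2c_0·x + 3d_0·x² with b_0 = Δ_0 - h_0(2M_0 + M_1)/6 = -171/56, c_0 = M_0/2 = 0, d_0 = (M_1 - M_0)/(6h_0) = -53/56. So g'(0) = -171/56.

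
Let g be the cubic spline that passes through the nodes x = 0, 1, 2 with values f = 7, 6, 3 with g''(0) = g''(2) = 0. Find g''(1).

With σ_i denoting the second derivative at x_i, h_i = 1, 1, and Δ_i = (y_(i+1) − y_i)/h_i = -1, -3:
  1·σ_0 + 4·σ_1 + 1·σ_2 = 6(Δ_1 - Δ_0) = -12
Natural end conditions: σ_0 = σ_2 = 0.
Solving: σ_0 = 0, σ_1 = -3, σ_2 = 0.

-3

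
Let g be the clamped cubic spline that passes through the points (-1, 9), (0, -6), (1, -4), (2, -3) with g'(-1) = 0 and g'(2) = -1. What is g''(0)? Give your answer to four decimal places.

With M_i denoting the second derivative at x_i, h_i = 1, 1, 1, and Δ_i = (y_(i+1) − y_i)/h_i = -15, 2, 1:
  1·M_0 + 4·M_1 + 1·M_2 = 6(Δ_1 - Δ_0) = 102
  1·M_1 + 4·M_2 + 1·M_3 = 6(Δ_2 - Δ_1) = -6
Clamped end conditions give two more equations: 2h_0·M_0 + h_0·M_1 = 6(Δ_0 - g'(-1)) = -90 and h_2·M_2 + 2h_2·M_3 = 6(g'(2) - Δ_2) = -12.
Forward elimination and back-substitution give M_0 = -1018/15, M_1 = 686/15, M_2 = -196/15, M_3 = 8/15.

45.7333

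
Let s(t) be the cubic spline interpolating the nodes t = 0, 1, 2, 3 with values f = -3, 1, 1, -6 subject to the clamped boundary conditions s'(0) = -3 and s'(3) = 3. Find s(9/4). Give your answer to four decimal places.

-1.2750

Let m_i = s''(x_i). Step sizes h_i = 1, 1, 1; slopes of the chords Δ_i = (y_(i+1) - y_i)/h_i = 4, 0, -7.
  1·m_0 + 4·m_1 + 1·m_2 = 6(Δ_1 - Δ_0) = -24
  1·m_1 + 4·m_2 + 1·m_3 = 6(Δ_2 - Δ_1) = -42
Clamped end conditions give two more equations: 2h_0·m_0 + h_0·m_1 = 6(Δ_0 - s'(0)) = 42 and h_2·m_2 + 2h_2·m_3 = 6(s'(3) - Δ_2) = 60.
Hence m_0 = 124/5, m_1 = -38/5, m_2 = -92/5, m_3 = 196/5.
On [2, 3], s(t) = 1 - 37/5·(t - 2) - 46/5·(t - 2)² + 48/5·(t - 2)³.
With (t - 2) = 1/4: s(9/4) = -51/40.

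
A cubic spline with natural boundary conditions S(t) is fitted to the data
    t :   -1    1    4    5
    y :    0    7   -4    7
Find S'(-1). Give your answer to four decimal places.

Let σ_i = S''(x_i). Step sizes h_i = 2, 3, 1; slopes of the chords Δ_i = (y_(i+1) - y_i)/h_i = 7/2, -11/3, 11.
  2·σ_0 + 10·σ_1 + 3·σ_2 = 6(Δ_1 - Δ_0) = -43
  3·σ_1 + 8·σ_2 + 1·σ_3 = 6(Δ_2 - Δ_1) = 88
Natural end conditions: σ_0 = σ_3 = 0.
Solving: σ_0 = 0, σ_1 = -608/71, σ_2 = 1009/71, σ_3 = 0.
On [-1, 1], S'(t) = b_0 + 2c_0·(t + 1) + 3d_0·(t + 1)² with b_0 = Δ_0 - h_0(2σ_0 + σ_1)/6 = 2707/426, c_0 = σ_0/2 = 0, d_0 = (σ_1 - σ_0)/(6h_0) = -152/213. So S'(-1) = 2707/426.

6.3545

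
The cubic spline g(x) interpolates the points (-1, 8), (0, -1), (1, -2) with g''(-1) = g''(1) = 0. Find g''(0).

12

Let M_i = g''(x_i). Step sizes h_i = 1, 1; slopes of the chords Δ_i = (y_(i+1) - y_i)/h_i = -9, -1.
  1·M_0 + 4·M_1 + 1·M_2 = 6(Δ_1 - Δ_0) = 48
Natural end conditions: M_0 = M_2 = 0.
Forward elimination and back-substitution give M_0 = 0, M_1 = 12, M_2 = 0.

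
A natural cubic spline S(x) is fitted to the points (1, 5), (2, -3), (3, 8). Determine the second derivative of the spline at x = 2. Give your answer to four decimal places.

With M_i denoting the second derivative at x_i, h_i = 1, 1, and Δ_i = (y_(i+1) − y_i)/h_i = -8, 11:
  1·M_0 + 4·M_1 + 1·M_2 = 6(Δ_1 - Δ_0) = 114
Natural end conditions: M_0 = M_2 = 0.
Hence M_0 = 0, M_1 = 57/2, M_2 = 0.

28.5000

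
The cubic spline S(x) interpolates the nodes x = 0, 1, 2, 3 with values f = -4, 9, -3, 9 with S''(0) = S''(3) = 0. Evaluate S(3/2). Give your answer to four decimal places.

3.0750

Put σ_i = S'' at the i-th knot. Here h = (1, 1, 1) and Δ = (13, -12, 12), so the interior equations h_(i-1)·σ_(i-1) + 2(h_(i-1)+h_i)·σ_i + h_i·σ_(i+1) = 6(Δ_i − Δ_(i-1)) read
  1·σ_0 + 4·σ_1 + 1·σ_2 = 6(Δ_1 - Δ_0) = -150
  1·σ_1 + 4·σ_2 + 1·σ_3 = 6(Δ_2 - Δ_1) = 144
Natural end conditions: σ_0 = σ_3 = 0.
Solving: σ_0 = 0, σ_1 = -248/5, σ_2 = 242/5, σ_3 = 0.
On [1, 2], S(x) = 9 - 53/15·(x - 1) - 124/5·(x - 1)² + 49/3·(x - 1)³.
With (x - 1) = 1/2: S(3/2) = 123/40.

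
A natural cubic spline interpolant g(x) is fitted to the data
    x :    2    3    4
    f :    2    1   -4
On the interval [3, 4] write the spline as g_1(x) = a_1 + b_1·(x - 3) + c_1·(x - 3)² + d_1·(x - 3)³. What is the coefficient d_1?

Write M_i for g''(x_i). With h_i = 1, 1 and divided differences Δ_i = -1, -5, the continuity of g' gives the tridiagonal system
  1·M_0 + 4·M_1 + 1·M_2 = 6(Δ_1 - Δ_0) = -24
Natural end conditions: M_0 = M_2 = 0.
Solving: M_0 = 0, M_1 = -6, M_2 = 0.
On [3, 4], with g_1(x) = a_1 + b_1·(x - 3) + c_1·(x - 3)² + d_1·(x - 3)³: c_1 = M_1/2 = -3, d_1 = (M_2 - M_1)/(6h_1) = 1, b_1 = Δ_1 - h_1(2M_1 + M_2)/6 = -3.

1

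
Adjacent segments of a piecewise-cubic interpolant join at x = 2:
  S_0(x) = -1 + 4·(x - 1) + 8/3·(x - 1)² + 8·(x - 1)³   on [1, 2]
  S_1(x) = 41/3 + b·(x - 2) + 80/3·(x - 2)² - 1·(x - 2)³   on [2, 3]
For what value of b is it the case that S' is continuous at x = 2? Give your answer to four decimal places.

S_0'(x) = 4 + 16/3·(x - 1) + 24·(x - 1)², so S_0'(2) = 100/3. On the right, S_1'(2) = b, so b = 100/3.

33.3333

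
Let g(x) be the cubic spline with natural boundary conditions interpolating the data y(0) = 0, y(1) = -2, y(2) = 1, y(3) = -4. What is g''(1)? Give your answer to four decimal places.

11.2000

Put M_i = g'' at the i-th knot. Here h = (1, 1, 1) and Δ = (-2, 3, -5), so the interior equations h_(i-1)·M_(i-1) + 2(h_(i-1)+h_i)·M_i + h_i·M_(i+1) = 6(Δ_i − Δ_(i-1)) read
  1·M_0 + 4·M_1 + 1·M_2 = 6(Δ_1 - Δ_0) = 30
  1·M_1 + 4·M_2 + 1·M_3 = 6(Δ_2 - Δ_1) = -48
Natural end conditions: M_0 = M_3 = 0.
Solving the tridiagonal system: M_0 = 0, M_1 = 56/5, M_2 = -74/5, M_3 = 0.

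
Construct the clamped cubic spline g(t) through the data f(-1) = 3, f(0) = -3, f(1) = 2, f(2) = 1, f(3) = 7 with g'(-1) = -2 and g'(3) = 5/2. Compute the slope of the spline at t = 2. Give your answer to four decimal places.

2.4732

With M_i denoting the second derivative at x_i, h_i = 1, 1, 1, 1, and Δ_i = (y_(i+1) − y_i)/h_i = -6, 5, -1, 6:
  1·M_0 + 4·M_1 + 1·M_2 = 6(Δ_1 - Δ_0) = 66
  1·M_1 + 4·M_2 + 1·M_3 = 6(Δ_2 - Δ_1) = -36
  1·M_2 + 4·M_3 + 1·M_4 = 6(Δ_3 - Δ_2) = 42
Clamped end conditions give two more equations: 2h_0·M_0 + h_0·M_1 = 6(Δ_0 - g'(-1)) = -24 and h_3·M_3 + 2h_3·M_4 = 6(g'(3) - Δ_3) = -21.
Solving: M_0 = -1467/56, M_1 = 795/28, M_2 = -171/8, M_3 = 591/28, M_4 = -1179/56.
On [2, 3], g'(t) = b_3 + 2c_3·(t - 2) + 3d_3·(t - 2)² with b_3 = Δ_3 - h_3(2M_3 + M_4)/6 = 277/112, c_3 = M_3/2 = 591/56, d_3 = (M_4 - M_3)/(6h_3) = -787/112. So g'(2) = 277/112.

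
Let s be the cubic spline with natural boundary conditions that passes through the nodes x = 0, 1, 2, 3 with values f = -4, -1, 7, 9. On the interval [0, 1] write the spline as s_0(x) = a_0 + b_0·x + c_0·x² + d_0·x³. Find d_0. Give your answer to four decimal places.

With M_i denoting the second derivative at x_i, h_i = 1, 1, 1, and Δ_i = (y_(i+1) − y_i)/h_i = 3, 8, 2:
  1·M_0 + 4·M_1 + 1·M_2 = 6(Δ_1 - Δ_0) = 30
  1·M_1 + 4·M_2 + 1·M_3 = 6(Δ_2 - Δ_1) = -36
Natural end conditions: M_0 = M_3 = 0.
Solving: M_0 = 0, M_1 = 52/5, M_2 = -58/5, M_3 = 0.
On [0, 1], with s_0(x) = a_0 + b_0·x + c_0·x² + d_0·x³: c_0 = M_0/2 = 0, d_0 = (M_1 - M_0)/(6h_0) = 26/15, b_0 = Δ_0 - h_0(2M_0 + M_1)/6 = 19/15.

1.7333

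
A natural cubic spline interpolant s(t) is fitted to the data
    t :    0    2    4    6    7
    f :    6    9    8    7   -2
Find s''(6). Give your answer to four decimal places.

Put M_i = s'' at the i-th knot. Here h = (2, 2, 2, 1) and Δ = (3/2, -1/2, -1/2, -9), so the interior equations h_(i-1)·M_(i-1) + 2(h_(i-1)+h_i)·M_i + h_i·M_(i+1) = 6(Δ_i − Δ_(i-1)) read
  2·M_0 + 8·M_1 + 2·M_2 = 6(Δ_1 - Δ_0) = -12
  2·M_1 + 8·M_2 + 2·M_3 = 6(Δ_2 - Δ_1) = 0
  2·M_2 + 6·M_3 + 1·M_4 = 6(Δ_3 - Δ_2) = -51
Natural end conditions: M_0 = M_4 = 0.
Forward elimination and back-substitution give M_0 = 0, M_1 = -183/82, M_2 = 120/41, M_3 = -777/82, M_4 = 0.

-9.4756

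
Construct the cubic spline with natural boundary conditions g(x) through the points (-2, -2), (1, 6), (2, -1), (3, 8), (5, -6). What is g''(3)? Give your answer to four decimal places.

-21.3596

Write m_i for g''(x_i). With h_i = 3, 1, 1, 2 and divided differences Δ_i = 8/3, -7, 9, -7, the continuity of g' gives the tridiagonal system
  3·m_0 + 8·m_1 + 1·m_2 = 6(Δ_1 - Δ_0) = -58
  1·m_1 + 4·m_2 + 1·m_3 = 6(Δ_2 - Δ_1) = 96
  1·m_2 + 6·m_3 + 2·m_4 = 6(Δ_3 - Δ_2) = -96
Natural end conditions: m_0 = m_4 = 0.
Forward elimination and back-substitution give m_0 = 0, m_1 = -1003/89, m_2 = 2862/89, m_3 = -1901/89, m_4 = 0.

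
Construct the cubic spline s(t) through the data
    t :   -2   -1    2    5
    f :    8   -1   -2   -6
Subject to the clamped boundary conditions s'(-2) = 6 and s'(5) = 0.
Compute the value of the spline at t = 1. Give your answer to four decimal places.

-5.4325

Put M_i = s'' at the i-th knot. Here h = (1, 3, 3) and Δ = (-9, -1/3, -4/3), so the interior equations h_(i-1)·M_(i-1) + 2(h_(i-1)+h_i)·M_i + h_i·M_(i+1) = 6(Δ_i − Δ_(i-1)) read
  1·M_0 + 8·M_1 + 3·M_2 = 6(Δ_1 - Δ_0) = 52
  3·M_1 + 12·M_2 + 3·M_3 = 6(Δ_2 - Δ_1) = -6
Clamped end conditions give two more equations: 2h_0·M_0 + h_0·M_1 = 6(Δ_0 - s'(-2)) = -90 and h_2·M_2 + 2h_2·M_3 = 6(s'(5) - Δ_2) = 8.
Hence M_0 = -1628/31, M_1 = 466/31, M_2 = -488/93, M_3 = 368/93.
On [-1, 2], s(t) = -1 - 395/31·(t + 1) + 233/31·(t + 1)² - 943/837·(t + 1)³.
With (t + 1) = 2: s(1) = -4547/837.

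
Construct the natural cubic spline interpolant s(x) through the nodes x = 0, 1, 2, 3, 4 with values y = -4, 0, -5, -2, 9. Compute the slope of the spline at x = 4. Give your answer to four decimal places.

12.4107

With M_i denoting the second derivative at x_i, h_i = 1, 1, 1, 1, and Δ_i = (y_(i+1) − y_i)/h_i = 4, -5, 3, 11:
  1·M_0 + 4·M_1 + 1·M_2 = 6(Δ_1 - Δ_0) = -54
  1·M_1 + 4·M_2 + 1·M_3 = 6(Δ_2 - Δ_1) = 48
  1·M_2 + 4·M_3 + 1·M_4 = 6(Δ_3 - Δ_2) = 48
Natural end conditions: M_0 = M_4 = 0.
Solving the tridiagonal system: M_0 = 0, M_1 = -477/28, M_2 = 99/7, M_3 = 237/28, M_4 = 0.
On [3, 4], s'(x) = b_3 + 2c_3·(x - 3) + 3d_3·(x - 3)² with b_3 = Δ_3 - h_3(2M_3 + M_4)/6 = 229/28, c_3 = M_3/2 = 237/56, d_3 = (M_4 - M_3)/(6h_3) = -79/56. So s'(4) = 695/56.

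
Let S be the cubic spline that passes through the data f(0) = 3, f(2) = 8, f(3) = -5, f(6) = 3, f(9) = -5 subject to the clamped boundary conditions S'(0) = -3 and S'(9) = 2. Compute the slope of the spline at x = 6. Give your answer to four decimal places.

2.2685

Let m_i = S''(x_i). Step sizes h_i = 2, 1, 3, 3; slopes of the chords Δ_i = (y_(i+1) - y_i)/h_i = 5/2, -13, 8/3, -8/3.
  2·m_0 + 6·m_1 + 1·m_2 = 6(Δ_1 - Δ_0) = -93
  1·m_1 + 8·m_2 + 3·m_3 = 6(Δ_2 - Δ_1) = 94
  3·m_2 + 12·m_3 + 3·m_4 = 6(Δ_3 - Δ_2) = -32
Clamped end conditions give two more equations: 2h_0·m_0 + h_0·m_1 = 6(Δ_0 - S'(0)) = 33 and h_3·m_3 + 2h_3·m_4 = 6(S'(9) - Δ_3) = 28.
Solving: m_0 = 6823/324, m_1 = -2075/81, m_2 = 3011/162, m_3 = -785/81, m_4 = 1541/162.
On [6, 9], S'(x) = b_3 + 2c_3·(x - 6) + 3d_3·(x - 6)² with b_3 = Δ_3 - h_3(2m_3 + m_4)/6 = 245/108, c_3 = m_3/2 = -785/162, d_3 = (m_4 - m_3)/(6h_3) = 1037/972. So S'(6) = 245/108.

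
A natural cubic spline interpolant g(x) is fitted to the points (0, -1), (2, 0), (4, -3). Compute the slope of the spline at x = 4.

With m_i denoting the second derivative at x_i, h_i = 2, 2, and Δ_i = (y_(i+1) − y_i)/h_i = 1/2, -3/2:
  2·m_0 + 8·m_1 + 2·m_2 = 6(Δ_1 - Δ_0) = -12
Natural end conditions: m_0 = m_2 = 0.
Solving the tridiagonal system: m_0 = 0, m_1 = -3/2, m_2 = 0.
On [2, 4], g'(x) = b_1 + 2c_1·(x - 2) + 3d_1·(x - 2)² with b_1 = Δ_1 - h_1(2m_1 + m_2)/6 = -1/2, c_1 = m_1/2 = -3/4, d_1 = (m_2 - m_1)/(6h_1) = 1/8. So g'(4) = -2.

-2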